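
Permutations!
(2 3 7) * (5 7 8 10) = (2 3 8 10 5 7) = [0, 1, 3, 8, 4, 7, 6, 2, 10, 9, 5]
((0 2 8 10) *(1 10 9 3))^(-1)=((0 2 8 9 3 1 10))^(-1)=(0 10 1 3 9 8 2)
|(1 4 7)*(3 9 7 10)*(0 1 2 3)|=4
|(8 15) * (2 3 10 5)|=4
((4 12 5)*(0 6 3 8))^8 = ((0 6 3 8)(4 12 5))^8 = (4 5 12)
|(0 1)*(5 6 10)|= |(0 1)(5 6 10)|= 6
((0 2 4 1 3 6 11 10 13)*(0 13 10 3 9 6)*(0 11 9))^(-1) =((13)(0 2 4 1)(3 11)(6 9))^(-1) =(13)(0 1 4 2)(3 11)(6 9)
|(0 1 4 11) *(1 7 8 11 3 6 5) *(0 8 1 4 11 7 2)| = 4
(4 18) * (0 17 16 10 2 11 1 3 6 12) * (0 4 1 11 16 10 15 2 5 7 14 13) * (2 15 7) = (0 17 10 5 2 16 7 14 13)(1 3 6 12 4 18) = [17, 3, 16, 6, 18, 2, 12, 14, 8, 9, 5, 11, 4, 0, 13, 15, 7, 10, 1]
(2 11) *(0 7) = (0 7)(2 11) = [7, 1, 11, 3, 4, 5, 6, 0, 8, 9, 10, 2]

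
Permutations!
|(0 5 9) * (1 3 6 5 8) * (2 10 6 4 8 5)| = |(0 5 9)(1 3 4 8)(2 10 6)| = 12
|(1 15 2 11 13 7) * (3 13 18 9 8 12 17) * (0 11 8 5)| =|(0 11 18 9 5)(1 15 2 8 12 17 3 13 7)| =45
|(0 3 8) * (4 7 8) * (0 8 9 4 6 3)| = |(3 6)(4 7 9)| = 6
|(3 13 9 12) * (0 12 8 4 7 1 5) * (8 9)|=9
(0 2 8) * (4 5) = (0 2 8)(4 5) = [2, 1, 8, 3, 5, 4, 6, 7, 0]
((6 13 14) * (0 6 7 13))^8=((0 6)(7 13 14))^8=(7 14 13)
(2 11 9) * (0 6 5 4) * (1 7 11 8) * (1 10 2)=(0 6 5 4)(1 7 11 9)(2 8 10)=[6, 7, 8, 3, 0, 4, 5, 11, 10, 1, 2, 9]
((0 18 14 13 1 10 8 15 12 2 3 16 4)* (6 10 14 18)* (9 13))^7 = (18)(0 3 15 6 16 12 10 4 2 8)(1 13 9 14)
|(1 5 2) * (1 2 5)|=|(5)|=1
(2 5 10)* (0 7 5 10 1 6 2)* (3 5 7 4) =[4, 6, 10, 5, 3, 1, 2, 7, 8, 9, 0] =(0 4 3 5 1 6 2 10)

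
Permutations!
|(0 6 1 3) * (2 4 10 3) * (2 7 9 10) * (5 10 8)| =|(0 6 1 7 9 8 5 10 3)(2 4)| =18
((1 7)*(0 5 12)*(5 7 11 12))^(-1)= (0 12 11 1 7)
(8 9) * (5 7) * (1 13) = (1 13)(5 7)(8 9) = [0, 13, 2, 3, 4, 7, 6, 5, 9, 8, 10, 11, 12, 1]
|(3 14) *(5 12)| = |(3 14)(5 12)| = 2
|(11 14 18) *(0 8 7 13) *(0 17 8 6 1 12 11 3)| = 8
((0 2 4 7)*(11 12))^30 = (12)(0 4)(2 7)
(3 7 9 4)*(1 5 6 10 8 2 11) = (1 5 6 10 8 2 11)(3 7 9 4) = [0, 5, 11, 7, 3, 6, 10, 9, 2, 4, 8, 1]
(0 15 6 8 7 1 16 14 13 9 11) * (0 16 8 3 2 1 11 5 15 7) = [7, 8, 1, 2, 4, 15, 3, 11, 0, 5, 10, 16, 12, 9, 13, 6, 14] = (0 7 11 16 14 13 9 5 15 6 3 2 1 8)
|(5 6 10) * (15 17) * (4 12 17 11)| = |(4 12 17 15 11)(5 6 10)| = 15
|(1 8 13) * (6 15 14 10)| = 12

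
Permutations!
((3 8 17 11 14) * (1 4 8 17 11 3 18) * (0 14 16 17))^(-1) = ((0 14 18 1 4 8 11 16 17 3))^(-1) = (0 3 17 16 11 8 4 1 18 14)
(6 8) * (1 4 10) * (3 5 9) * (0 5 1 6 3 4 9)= [5, 9, 2, 1, 10, 0, 8, 7, 3, 4, 6]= (0 5)(1 9 4 10 6 8 3)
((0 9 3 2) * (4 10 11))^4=((0 9 3 2)(4 10 11))^4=(4 10 11)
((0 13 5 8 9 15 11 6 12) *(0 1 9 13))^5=((1 9 15 11 6 12)(5 8 13))^5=(1 12 6 11 15 9)(5 13 8)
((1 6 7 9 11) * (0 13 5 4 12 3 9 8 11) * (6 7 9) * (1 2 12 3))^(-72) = (0 6 4 13 9 3 5)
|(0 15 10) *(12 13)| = |(0 15 10)(12 13)| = 6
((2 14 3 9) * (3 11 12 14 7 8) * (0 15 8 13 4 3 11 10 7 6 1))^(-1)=(0 1 6 2 9 3 4 13 7 10 14 12 11 8 15)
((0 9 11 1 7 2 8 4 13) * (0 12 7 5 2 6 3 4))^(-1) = ((0 9 11 1 5 2 8)(3 4 13 12 7 6))^(-1) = (0 8 2 5 1 11 9)(3 6 7 12 13 4)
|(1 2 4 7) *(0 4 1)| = |(0 4 7)(1 2)| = 6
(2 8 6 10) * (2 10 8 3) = (10)(2 3)(6 8) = [0, 1, 3, 2, 4, 5, 8, 7, 6, 9, 10]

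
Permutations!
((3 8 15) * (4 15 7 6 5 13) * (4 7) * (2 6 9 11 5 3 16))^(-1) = (2 16 15 4 8 3 6)(5 11 9 7 13)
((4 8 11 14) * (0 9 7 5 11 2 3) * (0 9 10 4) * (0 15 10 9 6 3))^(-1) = ((0 9 7 5 11 14 15 10 4 8 2)(3 6))^(-1) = (0 2 8 4 10 15 14 11 5 7 9)(3 6)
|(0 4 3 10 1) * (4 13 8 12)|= |(0 13 8 12 4 3 10 1)|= 8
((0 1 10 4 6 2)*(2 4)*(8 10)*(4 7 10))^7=(0 2 10 7 6 4 8 1)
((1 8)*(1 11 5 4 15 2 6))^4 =((1 8 11 5 4 15 2 6))^4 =(1 4)(2 11)(5 6)(8 15)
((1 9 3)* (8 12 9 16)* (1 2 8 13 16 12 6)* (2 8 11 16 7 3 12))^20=(1 11 13 3 6 2 16 7 8)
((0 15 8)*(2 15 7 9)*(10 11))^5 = ((0 7 9 2 15 8)(10 11))^5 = (0 8 15 2 9 7)(10 11)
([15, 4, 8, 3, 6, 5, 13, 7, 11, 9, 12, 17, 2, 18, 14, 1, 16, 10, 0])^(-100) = (0 13 4 15 18 6 1)(2 11 10)(8 17 12)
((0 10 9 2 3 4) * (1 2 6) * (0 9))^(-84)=(10)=((0 10)(1 2 3 4 9 6))^(-84)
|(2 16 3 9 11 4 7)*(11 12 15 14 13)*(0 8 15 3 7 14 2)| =12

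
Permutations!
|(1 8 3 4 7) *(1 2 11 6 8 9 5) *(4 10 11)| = |(1 9 5)(2 4 7)(3 10 11 6 8)| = 15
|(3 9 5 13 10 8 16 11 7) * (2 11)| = 10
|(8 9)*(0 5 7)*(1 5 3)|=10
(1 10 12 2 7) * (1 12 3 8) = [0, 10, 7, 8, 4, 5, 6, 12, 1, 9, 3, 11, 2] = (1 10 3 8)(2 7 12)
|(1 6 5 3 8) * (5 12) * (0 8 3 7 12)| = |(0 8 1 6)(5 7 12)| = 12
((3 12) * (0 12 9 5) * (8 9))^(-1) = (0 5 9 8 3 12)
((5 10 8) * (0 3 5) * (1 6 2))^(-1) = (0 8 10 5 3)(1 2 6)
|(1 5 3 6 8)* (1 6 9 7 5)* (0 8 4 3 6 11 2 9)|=|(0 8 11 2 9 7 5 6 4 3)|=10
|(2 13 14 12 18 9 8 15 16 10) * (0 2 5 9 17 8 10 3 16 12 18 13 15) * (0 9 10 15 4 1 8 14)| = |(0 2 4 1 8 9 15 12 13)(3 16)(5 10)(14 18 17)| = 18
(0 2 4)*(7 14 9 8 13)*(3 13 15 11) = (0 2 4)(3 13 7 14 9 8 15 11) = [2, 1, 4, 13, 0, 5, 6, 14, 15, 8, 10, 3, 12, 7, 9, 11]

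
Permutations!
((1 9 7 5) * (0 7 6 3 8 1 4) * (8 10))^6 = ((0 7 5 4)(1 9 6 3 10 8))^6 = (10)(0 5)(4 7)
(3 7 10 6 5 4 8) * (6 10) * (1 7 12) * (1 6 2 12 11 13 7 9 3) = (1 9 3 11 13 7 2 12 6 5 4 8) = [0, 9, 12, 11, 8, 4, 5, 2, 1, 3, 10, 13, 6, 7]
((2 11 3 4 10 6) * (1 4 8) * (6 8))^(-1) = (1 8 10 4)(2 6 3 11)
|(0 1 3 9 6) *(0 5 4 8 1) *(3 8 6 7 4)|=|(1 8)(3 9 7 4 6 5)|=6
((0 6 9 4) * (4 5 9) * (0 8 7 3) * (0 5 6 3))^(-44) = ((0 3 5 9 6 4 8 7))^(-44) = (0 6)(3 4)(5 8)(7 9)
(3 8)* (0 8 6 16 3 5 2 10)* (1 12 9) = (0 8 5 2 10)(1 12 9)(3 6 16) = [8, 12, 10, 6, 4, 2, 16, 7, 5, 1, 0, 11, 9, 13, 14, 15, 3]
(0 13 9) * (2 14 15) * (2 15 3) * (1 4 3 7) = [13, 4, 14, 2, 3, 5, 6, 1, 8, 0, 10, 11, 12, 9, 7, 15] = (15)(0 13 9)(1 4 3 2 14 7)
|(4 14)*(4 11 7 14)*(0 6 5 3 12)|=|(0 6 5 3 12)(7 14 11)|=15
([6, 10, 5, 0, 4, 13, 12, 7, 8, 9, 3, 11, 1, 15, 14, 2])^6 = (2 13)(5 15)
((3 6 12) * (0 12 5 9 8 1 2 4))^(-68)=((0 12 3 6 5 9 8 1 2 4))^(-68)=(0 3 5 8 2)(1 4 12 6 9)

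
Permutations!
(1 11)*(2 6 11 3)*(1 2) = (1 3)(2 6 11) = [0, 3, 6, 1, 4, 5, 11, 7, 8, 9, 10, 2]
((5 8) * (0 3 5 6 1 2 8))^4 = ((0 3 5)(1 2 8 6))^4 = (8)(0 3 5)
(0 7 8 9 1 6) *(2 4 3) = [7, 6, 4, 2, 3, 5, 0, 8, 9, 1] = (0 7 8 9 1 6)(2 4 3)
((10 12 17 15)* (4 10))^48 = ((4 10 12 17 15))^48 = (4 17 10 15 12)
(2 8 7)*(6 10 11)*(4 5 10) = (2 8 7)(4 5 10 11 6) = [0, 1, 8, 3, 5, 10, 4, 2, 7, 9, 11, 6]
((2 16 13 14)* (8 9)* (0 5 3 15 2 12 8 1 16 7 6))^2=(0 3 2 6 5 15 7)(1 13 12 9 16 14 8)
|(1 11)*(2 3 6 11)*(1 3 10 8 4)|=|(1 2 10 8 4)(3 6 11)|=15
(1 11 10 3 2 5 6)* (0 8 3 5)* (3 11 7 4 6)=(0 8 11 10 5 3 2)(1 7 4 6)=[8, 7, 0, 2, 6, 3, 1, 4, 11, 9, 5, 10]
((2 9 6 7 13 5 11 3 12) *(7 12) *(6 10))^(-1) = (2 12 6 10 9)(3 11 5 13 7)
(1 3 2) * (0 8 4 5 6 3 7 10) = (0 8 4 5 6 3 2 1 7 10) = [8, 7, 1, 2, 5, 6, 3, 10, 4, 9, 0]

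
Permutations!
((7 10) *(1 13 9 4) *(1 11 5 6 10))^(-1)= (1 7 10 6 5 11 4 9 13)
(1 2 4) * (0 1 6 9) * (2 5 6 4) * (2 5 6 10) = (0 1 6 9)(2 5 10) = [1, 6, 5, 3, 4, 10, 9, 7, 8, 0, 2]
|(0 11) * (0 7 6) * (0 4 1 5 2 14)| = 9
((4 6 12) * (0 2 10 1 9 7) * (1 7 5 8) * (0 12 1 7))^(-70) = (0 10 2)(1 5 7 4)(6 9 8 12)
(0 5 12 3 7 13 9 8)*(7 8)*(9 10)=(0 5 12 3 8)(7 13 10 9)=[5, 1, 2, 8, 4, 12, 6, 13, 0, 7, 9, 11, 3, 10]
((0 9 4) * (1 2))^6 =(9)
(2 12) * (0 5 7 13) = (0 5 7 13)(2 12) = [5, 1, 12, 3, 4, 7, 6, 13, 8, 9, 10, 11, 2, 0]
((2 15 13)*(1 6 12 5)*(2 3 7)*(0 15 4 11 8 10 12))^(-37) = (0 2 12 15 4 5 13 11 1 3 8 6 7 10)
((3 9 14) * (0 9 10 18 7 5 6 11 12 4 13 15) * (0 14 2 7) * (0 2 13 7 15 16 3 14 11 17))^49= (0 9 13 16 3 10 18 2 15 11 12 4 7 5 6 17)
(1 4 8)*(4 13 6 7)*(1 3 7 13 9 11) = [0, 9, 2, 7, 8, 5, 13, 4, 3, 11, 10, 1, 12, 6] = (1 9 11)(3 7 4 8)(6 13)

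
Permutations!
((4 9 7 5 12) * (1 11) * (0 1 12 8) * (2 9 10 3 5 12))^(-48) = (12)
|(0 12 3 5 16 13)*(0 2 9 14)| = 9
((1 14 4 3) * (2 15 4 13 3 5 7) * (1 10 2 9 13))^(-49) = ((1 14)(2 15 4 5 7 9 13 3 10))^(-49) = (1 14)(2 9 15 13 4 3 5 10 7)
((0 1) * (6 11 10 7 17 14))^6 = (17)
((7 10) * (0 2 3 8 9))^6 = (10)(0 2 3 8 9)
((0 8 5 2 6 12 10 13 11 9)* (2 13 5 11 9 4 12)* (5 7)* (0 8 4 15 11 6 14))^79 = (0 9 12 6 7 14 13 4 8 10 2 5)(11 15)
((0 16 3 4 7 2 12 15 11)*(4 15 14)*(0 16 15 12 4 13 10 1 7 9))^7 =(0 13)(1 11)(2 3)(4 12)(7 16)(9 14)(10 15) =((0 15 11 16 3 12 14 13 10 1 7 2 4 9))^7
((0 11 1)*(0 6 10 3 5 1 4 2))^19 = (0 2 4 11)(1 5 3 10 6)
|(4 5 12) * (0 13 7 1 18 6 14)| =21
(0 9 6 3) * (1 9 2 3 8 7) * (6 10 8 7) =(0 2 3)(1 9 10 8 6 7) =[2, 9, 3, 0, 4, 5, 7, 1, 6, 10, 8]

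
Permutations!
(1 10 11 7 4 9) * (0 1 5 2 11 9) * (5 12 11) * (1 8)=(0 8 1 10 9 12 11 7 4)(2 5)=[8, 10, 5, 3, 0, 2, 6, 4, 1, 12, 9, 7, 11]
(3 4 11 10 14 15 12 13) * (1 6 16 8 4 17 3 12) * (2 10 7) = (1 6 16 8 4 11 7 2 10 14 15)(3 17)(12 13) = [0, 6, 10, 17, 11, 5, 16, 2, 4, 9, 14, 7, 13, 12, 15, 1, 8, 3]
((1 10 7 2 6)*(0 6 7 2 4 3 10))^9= (2 10 3 4 7)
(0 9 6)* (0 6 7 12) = (0 9 7 12) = [9, 1, 2, 3, 4, 5, 6, 12, 8, 7, 10, 11, 0]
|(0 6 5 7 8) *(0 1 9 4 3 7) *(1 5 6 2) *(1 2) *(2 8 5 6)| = 21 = |(0 1 9 4 3 7 5)(2 8 6)|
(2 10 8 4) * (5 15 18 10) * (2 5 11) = [0, 1, 11, 3, 5, 15, 6, 7, 4, 9, 8, 2, 12, 13, 14, 18, 16, 17, 10] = (2 11)(4 5 15 18 10 8)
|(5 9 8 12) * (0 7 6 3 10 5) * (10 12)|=20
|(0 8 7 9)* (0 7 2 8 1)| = 2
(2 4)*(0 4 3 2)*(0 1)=(0 4 1)(2 3)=[4, 0, 3, 2, 1]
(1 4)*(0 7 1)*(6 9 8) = (0 7 1 4)(6 9 8) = [7, 4, 2, 3, 0, 5, 9, 1, 6, 8]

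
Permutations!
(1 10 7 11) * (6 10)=(1 6 10 7 11)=[0, 6, 2, 3, 4, 5, 10, 11, 8, 9, 7, 1]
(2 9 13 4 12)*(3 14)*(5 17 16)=(2 9 13 4 12)(3 14)(5 17 16)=[0, 1, 9, 14, 12, 17, 6, 7, 8, 13, 10, 11, 2, 4, 3, 15, 5, 16]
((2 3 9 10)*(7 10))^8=(2 7 3 10 9)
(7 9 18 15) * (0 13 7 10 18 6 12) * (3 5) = (0 13 7 9 6 12)(3 5)(10 18 15) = [13, 1, 2, 5, 4, 3, 12, 9, 8, 6, 18, 11, 0, 7, 14, 10, 16, 17, 15]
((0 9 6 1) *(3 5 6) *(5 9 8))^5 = (3 9)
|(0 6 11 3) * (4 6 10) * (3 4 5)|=|(0 10 5 3)(4 6 11)|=12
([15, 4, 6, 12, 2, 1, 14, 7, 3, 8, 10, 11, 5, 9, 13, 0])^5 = [15, 13, 8, 2, 9, 14, 3, 7, 4, 1, 10, 11, 6, 5, 12, 0]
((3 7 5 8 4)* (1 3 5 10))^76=(10)(4 5 8)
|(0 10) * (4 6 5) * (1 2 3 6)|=6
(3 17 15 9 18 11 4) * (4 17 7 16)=[0, 1, 2, 7, 3, 5, 6, 16, 8, 18, 10, 17, 12, 13, 14, 9, 4, 15, 11]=(3 7 16 4)(9 18 11 17 15)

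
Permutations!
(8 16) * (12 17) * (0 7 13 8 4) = (0 7 13 8 16 4)(12 17) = [7, 1, 2, 3, 0, 5, 6, 13, 16, 9, 10, 11, 17, 8, 14, 15, 4, 12]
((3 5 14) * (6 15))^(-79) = (3 14 5)(6 15)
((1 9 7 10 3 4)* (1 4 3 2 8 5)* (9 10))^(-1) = ((1 10 2 8 5)(7 9))^(-1) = (1 5 8 2 10)(7 9)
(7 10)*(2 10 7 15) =(2 10 15) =[0, 1, 10, 3, 4, 5, 6, 7, 8, 9, 15, 11, 12, 13, 14, 2]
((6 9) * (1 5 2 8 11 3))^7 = ((1 5 2 8 11 3)(6 9))^7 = (1 5 2 8 11 3)(6 9)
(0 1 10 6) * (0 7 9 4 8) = (0 1 10 6 7 9 4 8) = [1, 10, 2, 3, 8, 5, 7, 9, 0, 4, 6]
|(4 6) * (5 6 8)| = |(4 8 5 6)| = 4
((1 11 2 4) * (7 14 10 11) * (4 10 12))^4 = ((1 7 14 12 4)(2 10 11))^4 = (1 4 12 14 7)(2 10 11)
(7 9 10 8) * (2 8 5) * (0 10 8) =(0 10 5 2)(7 9 8) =[10, 1, 0, 3, 4, 2, 6, 9, 7, 8, 5]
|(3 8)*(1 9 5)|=6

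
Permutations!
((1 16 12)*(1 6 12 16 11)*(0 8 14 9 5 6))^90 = ((16)(0 8 14 9 5 6 12)(1 11))^90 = (16)(0 12 6 5 9 14 8)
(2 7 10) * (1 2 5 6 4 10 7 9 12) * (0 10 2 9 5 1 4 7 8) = (0 10 1 9 12 4 2 5 6 7 8) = [10, 9, 5, 3, 2, 6, 7, 8, 0, 12, 1, 11, 4]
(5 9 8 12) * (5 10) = (5 9 8 12 10) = [0, 1, 2, 3, 4, 9, 6, 7, 12, 8, 5, 11, 10]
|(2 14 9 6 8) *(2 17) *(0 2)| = 7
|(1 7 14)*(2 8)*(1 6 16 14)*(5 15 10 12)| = 12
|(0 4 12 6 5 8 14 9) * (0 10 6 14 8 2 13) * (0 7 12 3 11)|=|(0 4 3 11)(2 13 7 12 14 9 10 6 5)|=36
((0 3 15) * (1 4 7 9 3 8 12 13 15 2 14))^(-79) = ((0 8 12 13 15)(1 4 7 9 3 2 14))^(-79) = (0 8 12 13 15)(1 2 9 4 14 3 7)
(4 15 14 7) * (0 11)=[11, 1, 2, 3, 15, 5, 6, 4, 8, 9, 10, 0, 12, 13, 7, 14]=(0 11)(4 15 14 7)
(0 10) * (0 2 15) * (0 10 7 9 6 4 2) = [7, 1, 15, 3, 2, 5, 4, 9, 8, 6, 0, 11, 12, 13, 14, 10] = (0 7 9 6 4 2 15 10)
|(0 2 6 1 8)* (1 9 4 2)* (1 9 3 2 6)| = 8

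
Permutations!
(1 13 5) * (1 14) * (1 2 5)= (1 13)(2 5 14)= [0, 13, 5, 3, 4, 14, 6, 7, 8, 9, 10, 11, 12, 1, 2]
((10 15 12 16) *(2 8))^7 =(2 8)(10 16 12 15)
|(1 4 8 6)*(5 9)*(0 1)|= 10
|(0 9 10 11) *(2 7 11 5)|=7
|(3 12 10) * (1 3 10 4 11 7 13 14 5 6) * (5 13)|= 8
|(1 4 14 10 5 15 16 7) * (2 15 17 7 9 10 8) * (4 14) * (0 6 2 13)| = 14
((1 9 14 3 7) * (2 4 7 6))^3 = (1 3 4 9 6 7 14 2)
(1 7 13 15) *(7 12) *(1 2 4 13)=[0, 12, 4, 3, 13, 5, 6, 1, 8, 9, 10, 11, 7, 15, 14, 2]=(1 12 7)(2 4 13 15)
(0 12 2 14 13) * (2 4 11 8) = [12, 1, 14, 3, 11, 5, 6, 7, 2, 9, 10, 8, 4, 0, 13] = (0 12 4 11 8 2 14 13)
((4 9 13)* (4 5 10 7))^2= (4 13 10)(5 7 9)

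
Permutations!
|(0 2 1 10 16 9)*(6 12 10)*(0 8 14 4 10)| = 30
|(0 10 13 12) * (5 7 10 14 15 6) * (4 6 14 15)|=|(0 15 14 4 6 5 7 10 13 12)|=10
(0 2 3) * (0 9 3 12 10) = (0 2 12 10)(3 9) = [2, 1, 12, 9, 4, 5, 6, 7, 8, 3, 0, 11, 10]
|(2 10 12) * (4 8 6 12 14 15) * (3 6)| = |(2 10 14 15 4 8 3 6 12)| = 9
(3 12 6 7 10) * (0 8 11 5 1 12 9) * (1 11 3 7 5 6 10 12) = (0 8 3 9)(5 11 6)(7 12 10) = [8, 1, 2, 9, 4, 11, 5, 12, 3, 0, 7, 6, 10]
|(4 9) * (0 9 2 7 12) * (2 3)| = 7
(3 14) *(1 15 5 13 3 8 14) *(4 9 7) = (1 15 5 13 3)(4 9 7)(8 14) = [0, 15, 2, 1, 9, 13, 6, 4, 14, 7, 10, 11, 12, 3, 8, 5]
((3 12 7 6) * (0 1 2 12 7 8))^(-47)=(0 12 1 8 2)(3 7 6)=((0 1 2 12 8)(3 7 6))^(-47)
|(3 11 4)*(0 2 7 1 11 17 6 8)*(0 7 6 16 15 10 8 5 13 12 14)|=70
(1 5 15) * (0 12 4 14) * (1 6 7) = [12, 5, 2, 3, 14, 15, 7, 1, 8, 9, 10, 11, 4, 13, 0, 6] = (0 12 4 14)(1 5 15 6 7)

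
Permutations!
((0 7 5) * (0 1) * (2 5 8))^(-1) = (0 1 5 2 8 7)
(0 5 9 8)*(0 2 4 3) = (0 5 9 8 2 4 3) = [5, 1, 4, 0, 3, 9, 6, 7, 2, 8]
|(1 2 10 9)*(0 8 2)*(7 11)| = |(0 8 2 10 9 1)(7 11)| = 6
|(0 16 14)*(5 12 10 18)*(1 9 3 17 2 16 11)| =36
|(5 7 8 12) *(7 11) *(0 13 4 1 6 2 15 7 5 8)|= |(0 13 4 1 6 2 15 7)(5 11)(8 12)|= 8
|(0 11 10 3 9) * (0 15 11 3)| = 6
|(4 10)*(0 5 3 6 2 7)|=6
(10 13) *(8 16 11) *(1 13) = [0, 13, 2, 3, 4, 5, 6, 7, 16, 9, 1, 8, 12, 10, 14, 15, 11] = (1 13 10)(8 16 11)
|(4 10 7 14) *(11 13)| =|(4 10 7 14)(11 13)| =4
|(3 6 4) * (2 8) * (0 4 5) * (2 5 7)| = |(0 4 3 6 7 2 8 5)| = 8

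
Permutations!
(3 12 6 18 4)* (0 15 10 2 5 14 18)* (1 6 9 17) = (0 15 10 2 5 14 18 4 3 12 9 17 1 6) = [15, 6, 5, 12, 3, 14, 0, 7, 8, 17, 2, 11, 9, 13, 18, 10, 16, 1, 4]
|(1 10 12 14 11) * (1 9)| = 6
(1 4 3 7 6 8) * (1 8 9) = (1 4 3 7 6 9) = [0, 4, 2, 7, 3, 5, 9, 6, 8, 1]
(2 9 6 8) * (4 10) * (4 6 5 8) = [0, 1, 9, 3, 10, 8, 4, 7, 2, 5, 6] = (2 9 5 8)(4 10 6)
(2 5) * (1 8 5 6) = (1 8 5 2 6) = [0, 8, 6, 3, 4, 2, 1, 7, 5]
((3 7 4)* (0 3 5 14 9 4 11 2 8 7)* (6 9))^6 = (2 7)(4 5 14 6 9)(8 11)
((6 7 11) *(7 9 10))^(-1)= (6 11 7 10 9)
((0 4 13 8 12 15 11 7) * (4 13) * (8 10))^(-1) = ((0 13 10 8 12 15 11 7))^(-1) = (0 7 11 15 12 8 10 13)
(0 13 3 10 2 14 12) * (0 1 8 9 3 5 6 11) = (0 13 5 6 11)(1 8 9 3 10 2 14 12) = [13, 8, 14, 10, 4, 6, 11, 7, 9, 3, 2, 0, 1, 5, 12]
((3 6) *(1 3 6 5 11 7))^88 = ((1 3 5 11 7))^88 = (1 11 3 7 5)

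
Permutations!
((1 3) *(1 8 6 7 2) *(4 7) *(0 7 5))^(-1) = ((0 7 2 1 3 8 6 4 5))^(-1) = (0 5 4 6 8 3 1 2 7)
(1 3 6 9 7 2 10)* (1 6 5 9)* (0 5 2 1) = (0 5 9 7 1 3 2 10 6) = [5, 3, 10, 2, 4, 9, 0, 1, 8, 7, 6]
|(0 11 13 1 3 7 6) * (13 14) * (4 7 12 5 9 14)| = 35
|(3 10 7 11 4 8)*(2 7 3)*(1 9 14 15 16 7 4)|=42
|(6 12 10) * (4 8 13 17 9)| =15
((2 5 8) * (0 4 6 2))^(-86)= ((0 4 6 2 5 8))^(-86)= (0 5 6)(2 4 8)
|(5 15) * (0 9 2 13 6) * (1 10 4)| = 30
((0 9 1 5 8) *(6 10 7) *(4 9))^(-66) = ((0 4 9 1 5 8)(6 10 7))^(-66) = (10)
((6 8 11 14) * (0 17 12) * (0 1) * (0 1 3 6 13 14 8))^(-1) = ((0 17 12 3 6)(8 11)(13 14))^(-1) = (0 6 3 12 17)(8 11)(13 14)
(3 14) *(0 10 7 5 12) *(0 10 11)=[11, 1, 2, 14, 4, 12, 6, 5, 8, 9, 7, 0, 10, 13, 3]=(0 11)(3 14)(5 12 10 7)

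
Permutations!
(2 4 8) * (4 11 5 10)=(2 11 5 10 4 8)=[0, 1, 11, 3, 8, 10, 6, 7, 2, 9, 4, 5]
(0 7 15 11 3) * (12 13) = [7, 1, 2, 0, 4, 5, 6, 15, 8, 9, 10, 3, 13, 12, 14, 11] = (0 7 15 11 3)(12 13)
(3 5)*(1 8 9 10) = (1 8 9 10)(3 5) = [0, 8, 2, 5, 4, 3, 6, 7, 9, 10, 1]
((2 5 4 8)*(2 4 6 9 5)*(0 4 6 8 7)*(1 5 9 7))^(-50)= (9)(0 7 6 8 5 1 4)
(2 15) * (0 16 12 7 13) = (0 16 12 7 13)(2 15) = [16, 1, 15, 3, 4, 5, 6, 13, 8, 9, 10, 11, 7, 0, 14, 2, 12]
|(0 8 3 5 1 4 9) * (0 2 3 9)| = |(0 8 9 2 3 5 1 4)| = 8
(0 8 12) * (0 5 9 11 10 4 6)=[8, 1, 2, 3, 6, 9, 0, 7, 12, 11, 4, 10, 5]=(0 8 12 5 9 11 10 4 6)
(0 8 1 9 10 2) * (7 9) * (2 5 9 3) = [8, 7, 0, 2, 4, 9, 6, 3, 1, 10, 5] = (0 8 1 7 3 2)(5 9 10)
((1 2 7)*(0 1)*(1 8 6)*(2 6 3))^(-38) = ((0 8 3 2 7)(1 6))^(-38) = (0 3 7 8 2)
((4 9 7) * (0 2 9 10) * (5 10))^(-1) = (0 10 5 4 7 9 2)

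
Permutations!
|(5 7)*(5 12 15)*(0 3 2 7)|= |(0 3 2 7 12 15 5)|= 7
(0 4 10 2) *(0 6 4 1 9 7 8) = (0 1 9 7 8)(2 6 4 10) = [1, 9, 6, 3, 10, 5, 4, 8, 0, 7, 2]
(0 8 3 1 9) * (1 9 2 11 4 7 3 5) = [8, 2, 11, 9, 7, 1, 6, 3, 5, 0, 10, 4] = (0 8 5 1 2 11 4 7 3 9)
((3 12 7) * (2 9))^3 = (12)(2 9)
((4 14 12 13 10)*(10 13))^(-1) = (4 10 12 14)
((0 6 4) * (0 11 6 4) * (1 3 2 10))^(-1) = (0 6 11 4)(1 10 2 3) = ((0 4 11 6)(1 3 2 10))^(-1)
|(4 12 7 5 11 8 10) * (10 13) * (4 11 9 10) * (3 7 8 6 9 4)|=28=|(3 7 5 4 12 8 13)(6 9 10 11)|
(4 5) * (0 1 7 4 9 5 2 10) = [1, 7, 10, 3, 2, 9, 6, 4, 8, 5, 0] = (0 1 7 4 2 10)(5 9)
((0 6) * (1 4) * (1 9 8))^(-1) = (0 6)(1 8 9 4)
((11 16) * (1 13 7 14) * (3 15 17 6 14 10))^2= (1 7 3 17 14 13 10 15 6)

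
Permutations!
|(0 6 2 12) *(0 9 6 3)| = 4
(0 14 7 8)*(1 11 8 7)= (0 14 1 11 8)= [14, 11, 2, 3, 4, 5, 6, 7, 0, 9, 10, 8, 12, 13, 1]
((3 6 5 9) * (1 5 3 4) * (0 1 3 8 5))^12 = ((0 1)(3 6 8 5 9 4))^12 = (9)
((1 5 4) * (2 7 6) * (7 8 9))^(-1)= (1 4 5)(2 6 7 9 8)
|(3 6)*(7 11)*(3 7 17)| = |(3 6 7 11 17)| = 5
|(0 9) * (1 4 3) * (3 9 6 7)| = 7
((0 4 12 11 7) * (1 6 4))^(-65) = ((0 1 6 4 12 11 7))^(-65) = (0 11 4 1 7 12 6)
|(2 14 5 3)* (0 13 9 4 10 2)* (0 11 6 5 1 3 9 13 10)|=11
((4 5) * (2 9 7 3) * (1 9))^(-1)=(1 2 3 7 9)(4 5)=((1 9 7 3 2)(4 5))^(-1)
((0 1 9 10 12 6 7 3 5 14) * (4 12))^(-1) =(0 14 5 3 7 6 12 4 10 9 1)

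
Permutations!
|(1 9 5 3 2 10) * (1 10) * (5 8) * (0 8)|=|(10)(0 8 5 3 2 1 9)|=7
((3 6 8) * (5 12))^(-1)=(3 8 6)(5 12)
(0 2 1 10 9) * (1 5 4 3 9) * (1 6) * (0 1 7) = (0 2 5 4 3 9 1 10 6 7) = [2, 10, 5, 9, 3, 4, 7, 0, 8, 1, 6]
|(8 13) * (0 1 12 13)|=5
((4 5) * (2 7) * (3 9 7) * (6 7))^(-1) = (2 7 6 9 3)(4 5)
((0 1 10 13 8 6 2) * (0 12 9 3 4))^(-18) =((0 1 10 13 8 6 2 12 9 3 4))^(-18) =(0 8 9 1 6 3 10 2 4 13 12)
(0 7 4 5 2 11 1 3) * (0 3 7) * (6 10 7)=(1 6 10 7 4 5 2 11)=[0, 6, 11, 3, 5, 2, 10, 4, 8, 9, 7, 1]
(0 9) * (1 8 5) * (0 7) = (0 9 7)(1 8 5) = [9, 8, 2, 3, 4, 1, 6, 0, 5, 7]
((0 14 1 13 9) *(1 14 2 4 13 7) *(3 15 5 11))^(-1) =(0 9 13 4 2)(1 7)(3 11 5 15)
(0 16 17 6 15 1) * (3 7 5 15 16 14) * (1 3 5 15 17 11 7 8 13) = [14, 0, 2, 8, 4, 17, 16, 15, 13, 9, 10, 7, 12, 1, 5, 3, 11, 6] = (0 14 5 17 6 16 11 7 15 3 8 13 1)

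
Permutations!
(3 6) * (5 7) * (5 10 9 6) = (3 5 7 10 9 6) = [0, 1, 2, 5, 4, 7, 3, 10, 8, 6, 9]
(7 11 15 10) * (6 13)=[0, 1, 2, 3, 4, 5, 13, 11, 8, 9, 7, 15, 12, 6, 14, 10]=(6 13)(7 11 15 10)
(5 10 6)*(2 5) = (2 5 10 6) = [0, 1, 5, 3, 4, 10, 2, 7, 8, 9, 6]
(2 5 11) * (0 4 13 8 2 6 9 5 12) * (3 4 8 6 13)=(0 8 2 12)(3 4)(5 11 13 6 9)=[8, 1, 12, 4, 3, 11, 9, 7, 2, 5, 10, 13, 0, 6]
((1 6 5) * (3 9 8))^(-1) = ((1 6 5)(3 9 8))^(-1) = (1 5 6)(3 8 9)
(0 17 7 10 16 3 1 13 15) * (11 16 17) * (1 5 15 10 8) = [11, 13, 2, 5, 4, 15, 6, 8, 1, 9, 17, 16, 12, 10, 14, 0, 3, 7] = (0 11 16 3 5 15)(1 13 10 17 7 8)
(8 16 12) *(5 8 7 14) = [0, 1, 2, 3, 4, 8, 6, 14, 16, 9, 10, 11, 7, 13, 5, 15, 12] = (5 8 16 12 7 14)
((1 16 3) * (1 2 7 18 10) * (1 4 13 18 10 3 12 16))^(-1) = ((2 7 10 4 13 18 3)(12 16))^(-1) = (2 3 18 13 4 10 7)(12 16)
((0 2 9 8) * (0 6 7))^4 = (0 6 9)(2 7 8)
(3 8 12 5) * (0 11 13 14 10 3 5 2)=(0 11 13 14 10 3 8 12 2)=[11, 1, 0, 8, 4, 5, 6, 7, 12, 9, 3, 13, 2, 14, 10]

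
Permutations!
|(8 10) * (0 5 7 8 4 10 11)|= 10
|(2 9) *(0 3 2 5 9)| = 6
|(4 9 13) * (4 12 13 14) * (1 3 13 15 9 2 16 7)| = 11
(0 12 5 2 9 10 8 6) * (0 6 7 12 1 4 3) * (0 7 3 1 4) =[4, 0, 9, 7, 1, 2, 6, 12, 3, 10, 8, 11, 5] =(0 4 1)(2 9 10 8 3 7 12 5)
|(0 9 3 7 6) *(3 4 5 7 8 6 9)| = |(0 3 8 6)(4 5 7 9)| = 4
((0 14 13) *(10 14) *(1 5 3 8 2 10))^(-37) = (0 13 14 10 2 8 3 5 1)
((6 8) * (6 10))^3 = (10)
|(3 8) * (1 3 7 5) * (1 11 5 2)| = 10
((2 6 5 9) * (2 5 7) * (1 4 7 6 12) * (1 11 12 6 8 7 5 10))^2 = (12)(1 5 10 4 9)(2 8)(6 7)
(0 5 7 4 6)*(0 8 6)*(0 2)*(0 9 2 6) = [5, 1, 9, 3, 6, 7, 8, 4, 0, 2] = (0 5 7 4 6 8)(2 9)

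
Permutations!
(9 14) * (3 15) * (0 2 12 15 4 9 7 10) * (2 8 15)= (0 8 15 3 4 9 14 7 10)(2 12)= [8, 1, 12, 4, 9, 5, 6, 10, 15, 14, 0, 11, 2, 13, 7, 3]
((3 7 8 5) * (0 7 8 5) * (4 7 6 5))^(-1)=(0 8 3 5 6)(4 7)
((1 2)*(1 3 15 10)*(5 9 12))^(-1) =(1 10 15 3 2)(5 12 9)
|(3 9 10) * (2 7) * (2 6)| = |(2 7 6)(3 9 10)| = 3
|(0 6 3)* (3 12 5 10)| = |(0 6 12 5 10 3)| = 6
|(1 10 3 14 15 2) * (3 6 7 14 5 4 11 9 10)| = 12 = |(1 3 5 4 11 9 10 6 7 14 15 2)|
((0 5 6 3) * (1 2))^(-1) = ((0 5 6 3)(1 2))^(-1) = (0 3 6 5)(1 2)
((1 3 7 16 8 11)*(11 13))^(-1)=(1 11 13 8 16 7 3)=((1 3 7 16 8 13 11))^(-1)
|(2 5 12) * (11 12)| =|(2 5 11 12)| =4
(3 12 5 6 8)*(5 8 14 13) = (3 12 8)(5 6 14 13) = [0, 1, 2, 12, 4, 6, 14, 7, 3, 9, 10, 11, 8, 5, 13]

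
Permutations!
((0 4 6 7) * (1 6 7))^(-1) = ((0 4 7)(1 6))^(-1) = (0 7 4)(1 6)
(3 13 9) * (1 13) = (1 13 9 3) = [0, 13, 2, 1, 4, 5, 6, 7, 8, 3, 10, 11, 12, 9]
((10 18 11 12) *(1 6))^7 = (1 6)(10 12 11 18)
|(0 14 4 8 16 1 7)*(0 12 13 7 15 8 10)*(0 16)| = |(0 14 4 10 16 1 15 8)(7 12 13)| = 24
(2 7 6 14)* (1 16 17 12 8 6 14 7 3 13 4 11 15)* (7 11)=(1 16 17 12 8 6 11 15)(2 3 13 4 7 14)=[0, 16, 3, 13, 7, 5, 11, 14, 6, 9, 10, 15, 8, 4, 2, 1, 17, 12]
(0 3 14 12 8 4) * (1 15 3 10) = (0 10 1 15 3 14 12 8 4) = [10, 15, 2, 14, 0, 5, 6, 7, 4, 9, 1, 11, 8, 13, 12, 3]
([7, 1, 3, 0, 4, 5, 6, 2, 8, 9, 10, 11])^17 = (11)(0 7 2 3)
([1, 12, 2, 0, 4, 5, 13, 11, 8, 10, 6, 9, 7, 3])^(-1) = [3, 0, 2, 13, 4, 5, 10, 12, 8, 11, 9, 7, 1, 6]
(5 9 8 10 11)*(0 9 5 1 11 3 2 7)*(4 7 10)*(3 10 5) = (0 9 8 4 7)(1 11)(2 5 3) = [9, 11, 5, 2, 7, 3, 6, 0, 4, 8, 10, 1]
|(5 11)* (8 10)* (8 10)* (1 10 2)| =6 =|(1 10 2)(5 11)|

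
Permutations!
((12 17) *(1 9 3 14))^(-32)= (17)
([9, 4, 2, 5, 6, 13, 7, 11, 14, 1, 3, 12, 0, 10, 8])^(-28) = (14)(0 6)(1 11)(4 12)(7 9)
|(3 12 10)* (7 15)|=|(3 12 10)(7 15)|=6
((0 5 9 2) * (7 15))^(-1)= (0 2 9 5)(7 15)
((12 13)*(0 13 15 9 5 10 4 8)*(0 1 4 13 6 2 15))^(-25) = (0 2 9 10 12 6 15 5 13)(1 8 4)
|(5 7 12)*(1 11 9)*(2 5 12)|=3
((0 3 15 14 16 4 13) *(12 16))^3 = (0 14 4 3 12 13 15 16)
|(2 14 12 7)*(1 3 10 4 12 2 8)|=|(1 3 10 4 12 7 8)(2 14)|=14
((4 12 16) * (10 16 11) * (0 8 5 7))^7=((0 8 5 7)(4 12 11 10 16))^7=(0 7 5 8)(4 11 16 12 10)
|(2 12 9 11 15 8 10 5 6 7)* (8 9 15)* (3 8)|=|(2 12 15 9 11 3 8 10 5 6 7)|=11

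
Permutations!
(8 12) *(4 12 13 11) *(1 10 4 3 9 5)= (1 10 4 12 8 13 11 3 9 5)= [0, 10, 2, 9, 12, 1, 6, 7, 13, 5, 4, 3, 8, 11]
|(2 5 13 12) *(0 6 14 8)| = |(0 6 14 8)(2 5 13 12)| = 4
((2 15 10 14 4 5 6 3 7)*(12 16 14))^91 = ((2 15 10 12 16 14 4 5 6 3 7))^91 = (2 12 4 3 15 16 5 7 10 14 6)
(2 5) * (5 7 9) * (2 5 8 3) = [0, 1, 7, 2, 4, 5, 6, 9, 3, 8] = (2 7 9 8 3)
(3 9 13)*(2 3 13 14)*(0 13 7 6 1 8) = (0 13 7 6 1 8)(2 3 9 14) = [13, 8, 3, 9, 4, 5, 1, 6, 0, 14, 10, 11, 12, 7, 2]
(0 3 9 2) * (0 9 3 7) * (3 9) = [7, 1, 3, 9, 4, 5, 6, 0, 8, 2] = (0 7)(2 3 9)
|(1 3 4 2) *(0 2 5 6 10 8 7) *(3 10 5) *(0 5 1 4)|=|(0 2 4 3)(1 10 8 7 5 6)|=12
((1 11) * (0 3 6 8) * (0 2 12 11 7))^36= ((0 3 6 8 2 12 11 1 7))^36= (12)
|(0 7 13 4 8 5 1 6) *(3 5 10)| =|(0 7 13 4 8 10 3 5 1 6)| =10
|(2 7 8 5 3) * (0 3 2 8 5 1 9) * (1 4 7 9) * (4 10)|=|(0 3 8 10 4 7 5 2 9)|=9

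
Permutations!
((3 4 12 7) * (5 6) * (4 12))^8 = (3 7 12) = ((3 12 7)(5 6))^8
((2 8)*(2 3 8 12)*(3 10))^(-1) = ((2 12)(3 8 10))^(-1) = (2 12)(3 10 8)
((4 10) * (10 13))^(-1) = ((4 13 10))^(-1) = (4 10 13)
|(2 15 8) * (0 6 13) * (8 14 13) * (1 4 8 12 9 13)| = 30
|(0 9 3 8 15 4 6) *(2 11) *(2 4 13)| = 10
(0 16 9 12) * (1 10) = [16, 10, 2, 3, 4, 5, 6, 7, 8, 12, 1, 11, 0, 13, 14, 15, 9] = (0 16 9 12)(1 10)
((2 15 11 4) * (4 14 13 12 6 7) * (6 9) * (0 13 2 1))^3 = (0 9 4 13 6 1 12 7)(2 14 11 15)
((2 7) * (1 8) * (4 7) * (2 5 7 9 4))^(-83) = (1 8)(4 9)(5 7)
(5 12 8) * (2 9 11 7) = (2 9 11 7)(5 12 8) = [0, 1, 9, 3, 4, 12, 6, 2, 5, 11, 10, 7, 8]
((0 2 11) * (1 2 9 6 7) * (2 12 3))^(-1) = ((0 9 6 7 1 12 3 2 11))^(-1) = (0 11 2 3 12 1 7 6 9)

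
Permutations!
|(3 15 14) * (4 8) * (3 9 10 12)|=|(3 15 14 9 10 12)(4 8)|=6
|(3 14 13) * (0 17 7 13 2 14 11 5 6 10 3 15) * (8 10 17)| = 22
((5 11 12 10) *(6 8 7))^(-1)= (5 10 12 11)(6 7 8)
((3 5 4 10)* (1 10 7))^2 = (1 3 4)(5 7 10)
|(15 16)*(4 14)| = 2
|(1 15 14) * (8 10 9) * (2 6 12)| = |(1 15 14)(2 6 12)(8 10 9)| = 3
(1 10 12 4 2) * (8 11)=(1 10 12 4 2)(8 11)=[0, 10, 1, 3, 2, 5, 6, 7, 11, 9, 12, 8, 4]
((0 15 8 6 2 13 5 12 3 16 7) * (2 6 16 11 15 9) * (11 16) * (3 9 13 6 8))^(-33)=(0 6 7 2 16 9 3 12 15 5 11 13 8)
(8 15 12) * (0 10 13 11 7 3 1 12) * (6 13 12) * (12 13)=(0 10 13 11 7 3 1 6 12 8 15)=[10, 6, 2, 1, 4, 5, 12, 3, 15, 9, 13, 7, 8, 11, 14, 0]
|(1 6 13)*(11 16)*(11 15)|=|(1 6 13)(11 16 15)|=3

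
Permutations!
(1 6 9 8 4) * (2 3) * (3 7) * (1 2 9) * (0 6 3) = (0 6 1 3 9 8 4 2 7) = [6, 3, 7, 9, 2, 5, 1, 0, 4, 8]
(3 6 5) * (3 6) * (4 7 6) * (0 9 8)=(0 9 8)(4 7 6 5)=[9, 1, 2, 3, 7, 4, 5, 6, 0, 8]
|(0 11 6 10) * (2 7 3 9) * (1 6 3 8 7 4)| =18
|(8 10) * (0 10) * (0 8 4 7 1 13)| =6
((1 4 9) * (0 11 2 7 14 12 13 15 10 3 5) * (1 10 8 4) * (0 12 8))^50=((0 11 2 7 14 8 4 9 10 3 5 12 13 15))^50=(0 10 2 5 14 13 4)(3 7 12 8 15 9 11)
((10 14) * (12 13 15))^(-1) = ((10 14)(12 13 15))^(-1) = (10 14)(12 15 13)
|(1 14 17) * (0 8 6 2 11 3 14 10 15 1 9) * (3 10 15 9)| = 42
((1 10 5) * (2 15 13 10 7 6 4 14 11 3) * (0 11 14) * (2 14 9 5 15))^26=(0 1 3 6 9)(4 5 11 7 14)(10 13 15)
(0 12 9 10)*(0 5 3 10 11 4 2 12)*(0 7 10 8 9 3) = (0 7 10 5)(2 12 3 8 9 11 4) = [7, 1, 12, 8, 2, 0, 6, 10, 9, 11, 5, 4, 3]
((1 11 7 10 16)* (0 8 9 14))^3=(0 14 9 8)(1 10 11 16 7)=((0 8 9 14)(1 11 7 10 16))^3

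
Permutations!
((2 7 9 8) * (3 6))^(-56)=(9)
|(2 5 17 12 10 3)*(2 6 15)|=8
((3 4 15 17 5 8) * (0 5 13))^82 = (0 8 4 17)(3 15 13 5)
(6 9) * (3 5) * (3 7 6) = [0, 1, 2, 5, 4, 7, 9, 6, 8, 3] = (3 5 7 6 9)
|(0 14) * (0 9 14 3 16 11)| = 4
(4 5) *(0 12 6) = (0 12 6)(4 5) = [12, 1, 2, 3, 5, 4, 0, 7, 8, 9, 10, 11, 6]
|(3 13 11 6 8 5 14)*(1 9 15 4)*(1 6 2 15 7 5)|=13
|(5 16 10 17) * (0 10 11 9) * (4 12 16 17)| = |(0 10 4 12 16 11 9)(5 17)| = 14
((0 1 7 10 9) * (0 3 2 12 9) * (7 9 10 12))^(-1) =(0 10 12 7 2 3 9 1)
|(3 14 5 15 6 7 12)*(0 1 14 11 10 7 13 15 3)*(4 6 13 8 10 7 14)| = |(0 1 4 6 8 10 14 5 3 11 7 12)(13 15)| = 12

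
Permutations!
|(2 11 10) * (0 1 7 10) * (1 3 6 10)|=|(0 3 6 10 2 11)(1 7)|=6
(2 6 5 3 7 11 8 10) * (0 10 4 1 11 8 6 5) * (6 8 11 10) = (0 6)(1 10 2 5 3 7 11 8 4) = [6, 10, 5, 7, 1, 3, 0, 11, 4, 9, 2, 8]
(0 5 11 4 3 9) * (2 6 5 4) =(0 4 3 9)(2 6 5 11) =[4, 1, 6, 9, 3, 11, 5, 7, 8, 0, 10, 2]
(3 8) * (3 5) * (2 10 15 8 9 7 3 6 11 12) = (2 10 15 8 5 6 11 12)(3 9 7) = [0, 1, 10, 9, 4, 6, 11, 3, 5, 7, 15, 12, 2, 13, 14, 8]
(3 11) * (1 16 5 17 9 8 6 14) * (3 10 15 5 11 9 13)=(1 16 11 10 15 5 17 13 3 9 8 6 14)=[0, 16, 2, 9, 4, 17, 14, 7, 6, 8, 15, 10, 12, 3, 1, 5, 11, 13]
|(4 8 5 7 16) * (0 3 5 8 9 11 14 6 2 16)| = 28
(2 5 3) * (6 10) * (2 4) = (2 5 3 4)(6 10) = [0, 1, 5, 4, 2, 3, 10, 7, 8, 9, 6]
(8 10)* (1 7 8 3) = (1 7 8 10 3) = [0, 7, 2, 1, 4, 5, 6, 8, 10, 9, 3]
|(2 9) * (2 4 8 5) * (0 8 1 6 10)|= 9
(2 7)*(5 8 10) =(2 7)(5 8 10) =[0, 1, 7, 3, 4, 8, 6, 2, 10, 9, 5]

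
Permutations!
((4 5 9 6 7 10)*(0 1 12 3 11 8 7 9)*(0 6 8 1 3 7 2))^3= (0 1 10 6 2 11 7 5 8 3 12 4 9)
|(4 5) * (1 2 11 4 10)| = 6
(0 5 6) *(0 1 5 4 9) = (0 4 9)(1 5 6) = [4, 5, 2, 3, 9, 6, 1, 7, 8, 0]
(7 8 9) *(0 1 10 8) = [1, 10, 2, 3, 4, 5, 6, 0, 9, 7, 8] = (0 1 10 8 9 7)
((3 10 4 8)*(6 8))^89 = (3 8 6 4 10)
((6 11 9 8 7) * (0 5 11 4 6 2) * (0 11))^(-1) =(0 5)(2 7 8 9 11)(4 6)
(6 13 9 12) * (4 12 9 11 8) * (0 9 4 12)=(0 9 4)(6 13 11 8 12)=[9, 1, 2, 3, 0, 5, 13, 7, 12, 4, 10, 8, 6, 11]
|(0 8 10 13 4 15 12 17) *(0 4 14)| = |(0 8 10 13 14)(4 15 12 17)| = 20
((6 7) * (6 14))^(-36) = (14)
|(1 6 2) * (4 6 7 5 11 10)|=8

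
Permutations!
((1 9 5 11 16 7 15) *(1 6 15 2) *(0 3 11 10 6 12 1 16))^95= ((0 3 11)(1 9 5 10 6 15 12)(2 16 7))^95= (0 11 3)(1 6 9 15 5 12 10)(2 7 16)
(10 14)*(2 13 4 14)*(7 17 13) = (2 7 17 13 4 14 10) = [0, 1, 7, 3, 14, 5, 6, 17, 8, 9, 2, 11, 12, 4, 10, 15, 16, 13]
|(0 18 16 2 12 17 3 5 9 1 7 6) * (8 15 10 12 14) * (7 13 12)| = |(0 18 16 2 14 8 15 10 7 6)(1 13 12 17 3 5 9)| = 70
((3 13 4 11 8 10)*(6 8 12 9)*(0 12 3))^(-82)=((0 12 9 6 8 10)(3 13 4 11))^(-82)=(0 9 8)(3 4)(6 10 12)(11 13)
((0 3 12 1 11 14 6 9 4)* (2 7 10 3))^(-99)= (0 6 1 10)(2 9 11 3)(4 14 12 7)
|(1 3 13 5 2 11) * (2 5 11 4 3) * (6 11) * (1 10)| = |(1 2 4 3 13 6 11 10)| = 8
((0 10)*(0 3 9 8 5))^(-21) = ((0 10 3 9 8 5))^(-21) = (0 9)(3 5)(8 10)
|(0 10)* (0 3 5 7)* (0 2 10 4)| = 10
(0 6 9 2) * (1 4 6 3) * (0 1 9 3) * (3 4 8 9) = (1 8 9 2)(4 6) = [0, 8, 1, 3, 6, 5, 4, 7, 9, 2]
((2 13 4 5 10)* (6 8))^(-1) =(2 10 5 4 13)(6 8)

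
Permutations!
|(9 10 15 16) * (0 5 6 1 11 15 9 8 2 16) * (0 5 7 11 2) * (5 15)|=|(0 7 11 5 6 1 2 16 8)(9 10)|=18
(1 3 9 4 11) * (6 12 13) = (1 3 9 4 11)(6 12 13) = [0, 3, 2, 9, 11, 5, 12, 7, 8, 4, 10, 1, 13, 6]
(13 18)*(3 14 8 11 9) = (3 14 8 11 9)(13 18) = [0, 1, 2, 14, 4, 5, 6, 7, 11, 3, 10, 9, 12, 18, 8, 15, 16, 17, 13]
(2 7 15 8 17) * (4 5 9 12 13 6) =(2 7 15 8 17)(4 5 9 12 13 6) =[0, 1, 7, 3, 5, 9, 4, 15, 17, 12, 10, 11, 13, 6, 14, 8, 16, 2]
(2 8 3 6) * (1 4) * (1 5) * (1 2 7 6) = [0, 4, 8, 1, 5, 2, 7, 6, 3] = (1 4 5 2 8 3)(6 7)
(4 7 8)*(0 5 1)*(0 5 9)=(0 9)(1 5)(4 7 8)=[9, 5, 2, 3, 7, 1, 6, 8, 4, 0]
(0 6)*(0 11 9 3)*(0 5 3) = [6, 1, 2, 5, 4, 3, 11, 7, 8, 0, 10, 9] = (0 6 11 9)(3 5)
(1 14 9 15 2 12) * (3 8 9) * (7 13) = (1 14 3 8 9 15 2 12)(7 13) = [0, 14, 12, 8, 4, 5, 6, 13, 9, 15, 10, 11, 1, 7, 3, 2]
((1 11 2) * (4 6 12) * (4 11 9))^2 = (1 4 12 2 9 6 11)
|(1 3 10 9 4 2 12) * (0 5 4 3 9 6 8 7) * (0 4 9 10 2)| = 12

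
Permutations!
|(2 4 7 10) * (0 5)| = |(0 5)(2 4 7 10)| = 4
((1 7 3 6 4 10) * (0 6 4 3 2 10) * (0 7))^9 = (0 6 3 4 7 2 10 1)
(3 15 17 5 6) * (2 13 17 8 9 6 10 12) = [0, 1, 13, 15, 4, 10, 3, 7, 9, 6, 12, 11, 2, 17, 14, 8, 16, 5] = (2 13 17 5 10 12)(3 15 8 9 6)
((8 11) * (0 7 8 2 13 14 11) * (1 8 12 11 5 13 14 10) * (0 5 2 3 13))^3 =(0 11 10 5 12 13 8 7 3 1)(2 14)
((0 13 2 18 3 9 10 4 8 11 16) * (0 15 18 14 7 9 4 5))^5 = (0 9 2 5 7 13 10 14)(3 15 11 4 18 16 8)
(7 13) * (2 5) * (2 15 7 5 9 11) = [0, 1, 9, 3, 4, 15, 6, 13, 8, 11, 10, 2, 12, 5, 14, 7] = (2 9 11)(5 15 7 13)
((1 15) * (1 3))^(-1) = (1 3 15) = ((1 15 3))^(-1)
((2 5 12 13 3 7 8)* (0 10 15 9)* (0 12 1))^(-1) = (0 1 5 2 8 7 3 13 12 9 15 10)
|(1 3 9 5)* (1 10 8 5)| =|(1 3 9)(5 10 8)| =3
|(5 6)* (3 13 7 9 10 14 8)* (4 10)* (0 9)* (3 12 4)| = 10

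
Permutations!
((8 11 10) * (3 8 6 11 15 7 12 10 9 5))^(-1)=((3 8 15 7 12 10 6 11 9 5))^(-1)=(3 5 9 11 6 10 12 7 15 8)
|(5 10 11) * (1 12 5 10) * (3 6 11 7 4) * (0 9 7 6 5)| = |(0 9 7 4 3 5 1 12)(6 11 10)| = 24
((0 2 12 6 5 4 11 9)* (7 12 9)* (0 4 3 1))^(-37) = (0 6 4 1 12 9 3 7 2 5 11)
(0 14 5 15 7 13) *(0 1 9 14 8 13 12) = (0 8 13 1 9 14 5 15 7 12) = [8, 9, 2, 3, 4, 15, 6, 12, 13, 14, 10, 11, 0, 1, 5, 7]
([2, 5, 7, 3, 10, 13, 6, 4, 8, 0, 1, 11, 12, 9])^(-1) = (0 9 13 5 1 10 4 7 2)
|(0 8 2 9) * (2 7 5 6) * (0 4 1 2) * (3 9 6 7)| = |(0 8 3 9 4 1 2 6)(5 7)| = 8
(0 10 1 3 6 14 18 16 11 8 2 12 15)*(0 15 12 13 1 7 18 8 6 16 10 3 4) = (0 3 16 11 6 14 8 2 13 1 4)(7 18 10) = [3, 4, 13, 16, 0, 5, 14, 18, 2, 9, 7, 6, 12, 1, 8, 15, 11, 17, 10]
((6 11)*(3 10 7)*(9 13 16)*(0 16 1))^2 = (0 9 1 16 13)(3 7 10)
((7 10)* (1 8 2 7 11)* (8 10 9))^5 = ((1 10 11)(2 7 9 8))^5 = (1 11 10)(2 7 9 8)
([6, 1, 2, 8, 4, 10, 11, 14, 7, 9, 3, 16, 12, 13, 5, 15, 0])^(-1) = [16, 1, 2, 10, 4, 14, 0, 8, 3, 9, 5, 6, 12, 13, 7, 15, 11]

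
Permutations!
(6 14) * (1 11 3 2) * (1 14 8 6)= (1 11 3 2 14)(6 8)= [0, 11, 14, 2, 4, 5, 8, 7, 6, 9, 10, 3, 12, 13, 1]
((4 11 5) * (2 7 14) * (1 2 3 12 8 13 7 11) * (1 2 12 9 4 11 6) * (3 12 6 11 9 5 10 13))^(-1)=(1 6)(2 4 9 5 3 8 12 14 7 13 10 11)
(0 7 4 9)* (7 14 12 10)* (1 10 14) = (0 1 10 7 4 9)(12 14) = [1, 10, 2, 3, 9, 5, 6, 4, 8, 0, 7, 11, 14, 13, 12]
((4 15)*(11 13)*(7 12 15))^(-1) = (4 15 12 7)(11 13)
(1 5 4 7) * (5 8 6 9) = (1 8 6 9 5 4 7) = [0, 8, 2, 3, 7, 4, 9, 1, 6, 5]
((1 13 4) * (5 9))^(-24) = (13)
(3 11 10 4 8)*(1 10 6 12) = [0, 10, 2, 11, 8, 5, 12, 7, 3, 9, 4, 6, 1] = (1 10 4 8 3 11 6 12)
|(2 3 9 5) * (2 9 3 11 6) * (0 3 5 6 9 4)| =|(0 3 5 4)(2 11 9 6)| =4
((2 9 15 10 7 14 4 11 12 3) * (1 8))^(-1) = (1 8)(2 3 12 11 4 14 7 10 15 9)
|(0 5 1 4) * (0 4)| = 3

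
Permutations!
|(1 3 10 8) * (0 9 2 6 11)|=20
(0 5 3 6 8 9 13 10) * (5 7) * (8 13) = (0 7 5 3 6 13 10)(8 9) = [7, 1, 2, 6, 4, 3, 13, 5, 9, 8, 0, 11, 12, 10]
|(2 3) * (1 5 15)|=6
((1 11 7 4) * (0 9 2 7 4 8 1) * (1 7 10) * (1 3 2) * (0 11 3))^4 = (11)(0 2 1)(3 9 10)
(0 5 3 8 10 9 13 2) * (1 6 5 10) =(0 10 9 13 2)(1 6 5 3 8) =[10, 6, 0, 8, 4, 3, 5, 7, 1, 13, 9, 11, 12, 2]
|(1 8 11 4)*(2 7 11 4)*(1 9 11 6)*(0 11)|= |(0 11 2 7 6 1 8 4 9)|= 9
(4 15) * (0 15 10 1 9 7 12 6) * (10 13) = (0 15 4 13 10 1 9 7 12 6) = [15, 9, 2, 3, 13, 5, 0, 12, 8, 7, 1, 11, 6, 10, 14, 4]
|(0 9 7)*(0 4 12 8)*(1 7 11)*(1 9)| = |(0 1 7 4 12 8)(9 11)| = 6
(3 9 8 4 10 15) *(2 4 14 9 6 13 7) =(2 4 10 15 3 6 13 7)(8 14 9) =[0, 1, 4, 6, 10, 5, 13, 2, 14, 8, 15, 11, 12, 7, 9, 3]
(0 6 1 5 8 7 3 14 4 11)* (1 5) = (0 6 5 8 7 3 14 4 11) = [6, 1, 2, 14, 11, 8, 5, 3, 7, 9, 10, 0, 12, 13, 4]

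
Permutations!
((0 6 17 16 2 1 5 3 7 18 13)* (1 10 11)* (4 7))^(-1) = ((0 6 17 16 2 10 11 1 5 3 4 7 18 13))^(-1) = (0 13 18 7 4 3 5 1 11 10 2 16 17 6)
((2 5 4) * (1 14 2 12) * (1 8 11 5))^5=(1 2 14)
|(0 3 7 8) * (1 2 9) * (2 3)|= 7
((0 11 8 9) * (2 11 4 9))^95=(0 9 4)(2 8 11)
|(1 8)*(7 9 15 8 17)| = 6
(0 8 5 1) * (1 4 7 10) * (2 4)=[8, 0, 4, 3, 7, 2, 6, 10, 5, 9, 1]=(0 8 5 2 4 7 10 1)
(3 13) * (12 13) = [0, 1, 2, 12, 4, 5, 6, 7, 8, 9, 10, 11, 13, 3] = (3 12 13)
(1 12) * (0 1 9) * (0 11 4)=(0 1 12 9 11 4)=[1, 12, 2, 3, 0, 5, 6, 7, 8, 11, 10, 4, 9]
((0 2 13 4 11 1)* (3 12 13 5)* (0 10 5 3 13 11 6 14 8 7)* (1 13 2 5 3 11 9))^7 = (0 14 13 5 8 4 2 7 6 11)(1 3 9 10 12)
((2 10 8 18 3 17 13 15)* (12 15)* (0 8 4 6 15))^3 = (0 3 12 18 13 8 17)(2 6 10 15 4)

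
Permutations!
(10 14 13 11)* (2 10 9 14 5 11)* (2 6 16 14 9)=(2 10 5 11)(6 16 14 13)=[0, 1, 10, 3, 4, 11, 16, 7, 8, 9, 5, 2, 12, 6, 13, 15, 14]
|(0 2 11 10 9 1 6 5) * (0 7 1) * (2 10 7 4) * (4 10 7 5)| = 10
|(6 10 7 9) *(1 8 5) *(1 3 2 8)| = 4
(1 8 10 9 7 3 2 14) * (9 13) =(1 8 10 13 9 7 3 2 14) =[0, 8, 14, 2, 4, 5, 6, 3, 10, 7, 13, 11, 12, 9, 1]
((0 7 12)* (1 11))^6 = ((0 7 12)(1 11))^6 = (12)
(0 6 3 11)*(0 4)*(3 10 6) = (0 3 11 4)(6 10) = [3, 1, 2, 11, 0, 5, 10, 7, 8, 9, 6, 4]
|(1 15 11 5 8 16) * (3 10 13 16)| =9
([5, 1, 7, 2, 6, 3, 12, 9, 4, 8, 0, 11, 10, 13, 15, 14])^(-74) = (15)(0 2 8 12 5 7 4 10 3 9 6)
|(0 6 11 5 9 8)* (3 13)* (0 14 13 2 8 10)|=|(0 6 11 5 9 10)(2 8 14 13 3)|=30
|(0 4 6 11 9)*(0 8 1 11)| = 12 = |(0 4 6)(1 11 9 8)|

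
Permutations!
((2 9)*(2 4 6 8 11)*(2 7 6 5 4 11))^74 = (2 11 6)(7 8 9)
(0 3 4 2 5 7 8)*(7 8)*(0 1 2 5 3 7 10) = [7, 2, 3, 4, 5, 8, 6, 10, 1, 9, 0] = (0 7 10)(1 2 3 4 5 8)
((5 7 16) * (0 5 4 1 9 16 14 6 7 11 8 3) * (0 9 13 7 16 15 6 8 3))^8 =(0 4 11 13 9 14 6)(1 3 7 15 8 16 5)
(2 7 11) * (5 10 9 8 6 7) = (2 5 10 9 8 6 7 11) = [0, 1, 5, 3, 4, 10, 7, 11, 6, 8, 9, 2]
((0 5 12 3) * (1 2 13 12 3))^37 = (0 5 3)(1 2 13 12)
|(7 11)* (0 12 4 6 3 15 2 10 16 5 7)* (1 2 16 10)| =10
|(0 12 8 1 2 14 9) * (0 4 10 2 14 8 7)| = 21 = |(0 12 7)(1 14 9 4 10 2 8)|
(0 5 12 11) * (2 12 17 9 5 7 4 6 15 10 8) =[7, 1, 12, 3, 6, 17, 15, 4, 2, 5, 8, 0, 11, 13, 14, 10, 16, 9] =(0 7 4 6 15 10 8 2 12 11)(5 17 9)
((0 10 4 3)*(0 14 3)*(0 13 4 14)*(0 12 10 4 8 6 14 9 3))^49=(0 4 13 8 6 14)(3 12 10 9)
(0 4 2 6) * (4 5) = [5, 1, 6, 3, 2, 4, 0] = (0 5 4 2 6)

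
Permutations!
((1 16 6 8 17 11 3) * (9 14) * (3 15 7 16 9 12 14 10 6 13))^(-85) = ((1 9 10 6 8 17 11 15 7 16 13 3)(12 14))^(-85) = (1 3 13 16 7 15 11 17 8 6 10 9)(12 14)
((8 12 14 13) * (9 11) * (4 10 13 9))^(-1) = ((4 10 13 8 12 14 9 11))^(-1) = (4 11 9 14 12 8 13 10)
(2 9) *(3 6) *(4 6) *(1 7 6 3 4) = (1 7 6 4 3)(2 9) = [0, 7, 9, 1, 3, 5, 4, 6, 8, 2]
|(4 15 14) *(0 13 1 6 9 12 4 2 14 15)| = 14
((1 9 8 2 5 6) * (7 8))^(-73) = (1 2 9 5 7 6 8)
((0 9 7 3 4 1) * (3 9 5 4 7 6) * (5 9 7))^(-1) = (0 1 4 5 3 6 9) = ((0 9 6 3 5 4 1))^(-1)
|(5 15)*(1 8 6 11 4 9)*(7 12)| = |(1 8 6 11 4 9)(5 15)(7 12)| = 6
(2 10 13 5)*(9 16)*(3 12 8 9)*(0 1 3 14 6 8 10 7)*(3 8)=[1, 8, 7, 12, 4, 2, 3, 0, 9, 16, 13, 11, 10, 5, 6, 15, 14]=(0 1 8 9 16 14 6 3 12 10 13 5 2 7)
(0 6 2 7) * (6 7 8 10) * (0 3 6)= (0 7 3 6 2 8 10)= [7, 1, 8, 6, 4, 5, 2, 3, 10, 9, 0]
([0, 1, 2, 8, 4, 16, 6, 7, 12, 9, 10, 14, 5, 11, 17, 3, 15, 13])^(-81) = (3 5)(8 16)(11 13 17 14)(12 15)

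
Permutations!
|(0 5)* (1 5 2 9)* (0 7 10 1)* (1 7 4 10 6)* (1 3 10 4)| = 12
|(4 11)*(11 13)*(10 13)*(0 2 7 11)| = 7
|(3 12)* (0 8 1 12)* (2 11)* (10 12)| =6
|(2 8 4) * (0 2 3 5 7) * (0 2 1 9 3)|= |(0 1 9 3 5 7 2 8 4)|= 9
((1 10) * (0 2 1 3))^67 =((0 2 1 10 3))^67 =(0 1 3 2 10)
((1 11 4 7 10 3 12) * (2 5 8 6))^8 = ((1 11 4 7 10 3 12)(2 5 8 6))^8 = (1 11 4 7 10 3 12)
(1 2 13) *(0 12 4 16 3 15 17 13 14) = (0 12 4 16 3 15 17 13 1 2 14) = [12, 2, 14, 15, 16, 5, 6, 7, 8, 9, 10, 11, 4, 1, 0, 17, 3, 13]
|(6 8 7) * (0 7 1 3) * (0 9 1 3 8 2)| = |(0 7 6 2)(1 8 3 9)| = 4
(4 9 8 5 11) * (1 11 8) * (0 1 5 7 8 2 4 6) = (0 1 11 6)(2 4 9 5)(7 8) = [1, 11, 4, 3, 9, 2, 0, 8, 7, 5, 10, 6]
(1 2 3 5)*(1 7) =(1 2 3 5 7) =[0, 2, 3, 5, 4, 7, 6, 1]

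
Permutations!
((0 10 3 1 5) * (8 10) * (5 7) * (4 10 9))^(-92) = (0 7 3 4 8 5 1 10 9)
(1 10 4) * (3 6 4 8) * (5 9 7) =(1 10 8 3 6 4)(5 9 7) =[0, 10, 2, 6, 1, 9, 4, 5, 3, 7, 8]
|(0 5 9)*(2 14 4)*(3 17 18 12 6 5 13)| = 9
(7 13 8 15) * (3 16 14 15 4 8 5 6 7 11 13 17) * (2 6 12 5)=(2 6 7 17 3 16 14 15 11 13)(4 8)(5 12)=[0, 1, 6, 16, 8, 12, 7, 17, 4, 9, 10, 13, 5, 2, 15, 11, 14, 3]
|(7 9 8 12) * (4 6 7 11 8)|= 12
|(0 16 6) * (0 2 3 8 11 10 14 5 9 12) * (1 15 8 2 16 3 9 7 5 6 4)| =|(0 3 2 9 12)(1 15 8 11 10 14 6 16 4)(5 7)| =90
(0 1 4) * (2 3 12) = (0 1 4)(2 3 12) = [1, 4, 3, 12, 0, 5, 6, 7, 8, 9, 10, 11, 2]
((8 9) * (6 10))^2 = ((6 10)(8 9))^2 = (10)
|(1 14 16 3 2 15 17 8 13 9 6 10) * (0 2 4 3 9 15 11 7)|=|(0 2 11 7)(1 14 16 9 6 10)(3 4)(8 13 15 17)|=12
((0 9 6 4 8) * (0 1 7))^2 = (0 6 8 7 9 4 1) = ((0 9 6 4 8 1 7))^2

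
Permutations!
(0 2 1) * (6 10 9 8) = [2, 0, 1, 3, 4, 5, 10, 7, 6, 8, 9] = (0 2 1)(6 10 9 8)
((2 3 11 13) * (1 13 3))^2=(1 2 13)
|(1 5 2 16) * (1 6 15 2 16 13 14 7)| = 9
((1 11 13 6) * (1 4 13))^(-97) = (1 11)(4 6 13)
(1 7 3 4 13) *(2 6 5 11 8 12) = (1 7 3 4 13)(2 6 5 11 8 12) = [0, 7, 6, 4, 13, 11, 5, 3, 12, 9, 10, 8, 2, 1]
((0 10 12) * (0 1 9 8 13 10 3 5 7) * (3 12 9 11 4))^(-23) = (0 12 1 11 4 3 5 7)(8 13 10 9)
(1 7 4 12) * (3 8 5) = (1 7 4 12)(3 8 5) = [0, 7, 2, 8, 12, 3, 6, 4, 5, 9, 10, 11, 1]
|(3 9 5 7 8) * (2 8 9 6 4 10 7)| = 9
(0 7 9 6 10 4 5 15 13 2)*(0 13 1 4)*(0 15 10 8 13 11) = [7, 4, 11, 3, 5, 10, 8, 9, 13, 6, 15, 0, 12, 2, 14, 1] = (0 7 9 6 8 13 2 11)(1 4 5 10 15)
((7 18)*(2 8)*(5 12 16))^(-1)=(2 8)(5 16 12)(7 18)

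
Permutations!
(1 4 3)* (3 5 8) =[0, 4, 2, 1, 5, 8, 6, 7, 3] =(1 4 5 8 3)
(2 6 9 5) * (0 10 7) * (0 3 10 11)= (0 11)(2 6 9 5)(3 10 7)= [11, 1, 6, 10, 4, 2, 9, 3, 8, 5, 7, 0]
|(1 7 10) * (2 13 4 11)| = 12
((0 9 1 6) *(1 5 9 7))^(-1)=((0 7 1 6)(5 9))^(-1)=(0 6 1 7)(5 9)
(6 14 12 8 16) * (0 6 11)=(0 6 14 12 8 16 11)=[6, 1, 2, 3, 4, 5, 14, 7, 16, 9, 10, 0, 8, 13, 12, 15, 11]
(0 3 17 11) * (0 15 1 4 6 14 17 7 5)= [3, 4, 2, 7, 6, 0, 14, 5, 8, 9, 10, 15, 12, 13, 17, 1, 16, 11]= (0 3 7 5)(1 4 6 14 17 11 15)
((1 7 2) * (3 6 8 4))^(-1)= ((1 7 2)(3 6 8 4))^(-1)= (1 2 7)(3 4 8 6)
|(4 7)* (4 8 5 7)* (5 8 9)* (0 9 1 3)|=6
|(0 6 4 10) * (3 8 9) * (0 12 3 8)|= |(0 6 4 10 12 3)(8 9)|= 6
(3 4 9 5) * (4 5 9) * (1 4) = (9)(1 4)(3 5) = [0, 4, 2, 5, 1, 3, 6, 7, 8, 9]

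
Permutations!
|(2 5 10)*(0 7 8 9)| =12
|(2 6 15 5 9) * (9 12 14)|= 7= |(2 6 15 5 12 14 9)|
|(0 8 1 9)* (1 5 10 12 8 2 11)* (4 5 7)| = |(0 2 11 1 9)(4 5 10 12 8 7)| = 30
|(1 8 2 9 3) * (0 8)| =6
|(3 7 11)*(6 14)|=|(3 7 11)(6 14)|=6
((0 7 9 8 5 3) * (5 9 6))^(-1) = ((0 7 6 5 3)(8 9))^(-1) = (0 3 5 6 7)(8 9)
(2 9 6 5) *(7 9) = [0, 1, 7, 3, 4, 2, 5, 9, 8, 6] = (2 7 9 6 5)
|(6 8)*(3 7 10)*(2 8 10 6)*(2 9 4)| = |(2 8 9 4)(3 7 6 10)| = 4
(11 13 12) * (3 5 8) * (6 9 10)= (3 5 8)(6 9 10)(11 13 12)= [0, 1, 2, 5, 4, 8, 9, 7, 3, 10, 6, 13, 11, 12]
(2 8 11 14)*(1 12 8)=(1 12 8 11 14 2)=[0, 12, 1, 3, 4, 5, 6, 7, 11, 9, 10, 14, 8, 13, 2]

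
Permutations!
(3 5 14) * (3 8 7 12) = (3 5 14 8 7 12) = [0, 1, 2, 5, 4, 14, 6, 12, 7, 9, 10, 11, 3, 13, 8]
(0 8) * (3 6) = (0 8)(3 6) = [8, 1, 2, 6, 4, 5, 3, 7, 0]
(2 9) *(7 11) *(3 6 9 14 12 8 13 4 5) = [0, 1, 14, 6, 5, 3, 9, 11, 13, 2, 10, 7, 8, 4, 12] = (2 14 12 8 13 4 5 3 6 9)(7 11)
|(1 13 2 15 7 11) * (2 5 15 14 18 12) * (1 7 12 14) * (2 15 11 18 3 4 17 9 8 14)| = 42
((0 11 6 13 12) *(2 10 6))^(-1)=(0 12 13 6 10 2 11)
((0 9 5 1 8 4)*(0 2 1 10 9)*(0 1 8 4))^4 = (0 8 2 4 1)(5 10 9)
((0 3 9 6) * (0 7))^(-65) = (9)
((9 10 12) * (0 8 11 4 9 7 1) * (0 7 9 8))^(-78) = ((1 7)(4 8 11)(9 10 12))^(-78) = (12)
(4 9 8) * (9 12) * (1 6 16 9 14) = (1 6 16 9 8 4 12 14) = [0, 6, 2, 3, 12, 5, 16, 7, 4, 8, 10, 11, 14, 13, 1, 15, 9]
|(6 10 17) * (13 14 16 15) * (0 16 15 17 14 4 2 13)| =|(0 16 17 6 10 14 15)(2 13 4)| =21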